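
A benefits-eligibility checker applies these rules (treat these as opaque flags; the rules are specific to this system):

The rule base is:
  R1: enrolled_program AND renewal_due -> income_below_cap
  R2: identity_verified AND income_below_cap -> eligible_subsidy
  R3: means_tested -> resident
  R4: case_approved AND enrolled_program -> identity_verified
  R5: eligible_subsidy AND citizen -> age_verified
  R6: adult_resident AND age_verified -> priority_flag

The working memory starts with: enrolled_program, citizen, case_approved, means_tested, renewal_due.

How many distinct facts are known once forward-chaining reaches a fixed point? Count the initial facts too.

Round 1 — R1, R3, R4, derive income_below_cap, resident, identity_verified.
Round 2 — R2, derive eligible_subsidy.
Round 3 — R5, derive age_verified.
Closure: {age_verified, case_approved, citizen, eligible_subsidy, enrolled_program, identity_verified, income_below_cap, means_tested, renewal_due, resident} — 10 facts.

10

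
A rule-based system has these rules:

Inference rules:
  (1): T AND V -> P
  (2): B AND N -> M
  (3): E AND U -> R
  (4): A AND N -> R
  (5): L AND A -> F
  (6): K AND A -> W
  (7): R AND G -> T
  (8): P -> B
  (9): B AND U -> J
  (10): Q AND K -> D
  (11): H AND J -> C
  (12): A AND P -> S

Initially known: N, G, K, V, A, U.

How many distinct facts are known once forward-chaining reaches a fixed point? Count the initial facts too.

14

Round 1 fires (4), (6), giving R, W.
Round 2 fires (7), giving T.
Round 3 fires (1), giving P.
Round 4 fires (8), (12), giving B, S.
Round 5 fires (2), (9), giving M, J.
Closure: {A, B, G, J, K, M, N, P, R, S, T, U, V, W} — 14 facts.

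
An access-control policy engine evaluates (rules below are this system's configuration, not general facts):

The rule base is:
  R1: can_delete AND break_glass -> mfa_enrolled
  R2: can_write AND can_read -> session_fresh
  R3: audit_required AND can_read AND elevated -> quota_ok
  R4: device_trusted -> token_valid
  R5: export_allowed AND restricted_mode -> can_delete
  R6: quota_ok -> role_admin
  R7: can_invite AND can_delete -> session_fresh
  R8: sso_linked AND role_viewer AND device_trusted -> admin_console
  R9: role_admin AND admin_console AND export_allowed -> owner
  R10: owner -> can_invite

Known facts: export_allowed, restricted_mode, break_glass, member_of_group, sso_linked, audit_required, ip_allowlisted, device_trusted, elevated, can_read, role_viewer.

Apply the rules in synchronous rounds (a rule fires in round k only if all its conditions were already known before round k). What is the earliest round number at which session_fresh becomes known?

5

Round 1 — R3, R4, R5, R8, derive quota_ok, token_valid, can_delete, admin_console.
Round 2 — R1, R6, derive mfa_enrolled, role_admin.
Round 3 — R9, derive owner.
Round 4 — R10, derive can_invite.
Round 5 — R7, derive session_fresh.
session_fresh first appears in round 5.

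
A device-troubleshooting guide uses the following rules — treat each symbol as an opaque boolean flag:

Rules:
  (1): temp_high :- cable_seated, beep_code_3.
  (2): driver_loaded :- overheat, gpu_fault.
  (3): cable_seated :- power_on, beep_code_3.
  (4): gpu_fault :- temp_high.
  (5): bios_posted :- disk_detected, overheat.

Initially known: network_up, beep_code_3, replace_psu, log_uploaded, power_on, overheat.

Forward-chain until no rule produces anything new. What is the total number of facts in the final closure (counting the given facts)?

Round 1 fires (3), giving cable_seated.
Round 2 fires (1), giving temp_high.
Round 3 fires (4), giving gpu_fault.
Round 4 fires (2), giving driver_loaded.
Closure: {beep_code_3, cable_seated, driver_loaded, gpu_fault, log_uploaded, network_up, overheat, power_on, replace_psu, temp_high} — 10 facts.

10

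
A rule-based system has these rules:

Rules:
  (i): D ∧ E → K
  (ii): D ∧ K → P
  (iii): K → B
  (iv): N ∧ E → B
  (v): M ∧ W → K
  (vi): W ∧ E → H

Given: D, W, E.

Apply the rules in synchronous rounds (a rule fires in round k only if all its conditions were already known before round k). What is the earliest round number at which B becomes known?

Round 1 fires (i), (vi), giving K, H.
Round 2 fires (ii), (iii), giving P, B.
B first appears in round 2.

2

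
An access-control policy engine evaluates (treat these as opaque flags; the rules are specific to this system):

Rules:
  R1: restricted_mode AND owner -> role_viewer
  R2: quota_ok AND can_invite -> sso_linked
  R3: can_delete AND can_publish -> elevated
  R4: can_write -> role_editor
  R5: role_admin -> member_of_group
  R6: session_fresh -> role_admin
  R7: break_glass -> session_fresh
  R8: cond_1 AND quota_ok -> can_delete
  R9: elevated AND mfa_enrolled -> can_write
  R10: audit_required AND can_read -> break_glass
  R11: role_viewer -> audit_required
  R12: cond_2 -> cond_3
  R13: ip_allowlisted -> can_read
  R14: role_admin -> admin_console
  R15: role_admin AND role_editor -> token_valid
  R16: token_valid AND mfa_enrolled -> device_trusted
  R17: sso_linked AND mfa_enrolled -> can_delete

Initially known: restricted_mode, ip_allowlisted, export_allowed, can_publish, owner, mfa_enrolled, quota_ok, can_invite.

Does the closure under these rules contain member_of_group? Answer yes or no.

Round 1 fires R1, R2, R13, giving role_viewer, sso_linked, can_read.
Round 2 fires R11, R17, giving audit_required, can_delete.
Round 3 fires R3, R10, giving elevated, break_glass.
Round 4 fires R7, R9, giving session_fresh, can_write.
Round 5 fires R4, R6, giving role_editor, role_admin.
Round 6 fires R5, R14, R15, giving member_of_group, admin_console, token_valid.
Round 7 fires R16, giving device_trusted.
member_of_group appears in round 6, so it is derivable.

yes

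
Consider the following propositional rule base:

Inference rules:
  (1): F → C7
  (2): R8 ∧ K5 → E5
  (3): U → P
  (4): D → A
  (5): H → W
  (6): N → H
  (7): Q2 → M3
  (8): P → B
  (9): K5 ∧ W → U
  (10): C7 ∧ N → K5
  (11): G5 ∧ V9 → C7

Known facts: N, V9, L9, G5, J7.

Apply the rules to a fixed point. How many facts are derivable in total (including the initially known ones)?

12

Round 1: (6) [N → H]; (11) [G5 ∧ V9 → C7]. New: H, C7.
Round 2: (5) [H → W]; (10) [C7 ∧ N → K5]. New: W, K5.
Round 3: (9) [K5 ∧ W → U]. New: U.
Round 4: (3) [U → P]. New: P.
Round 5: (8) [P → B]. New: B.
Closure: {B, C7, G5, H, J7, K5, L9, N, P, U, V9, W} — 12 facts.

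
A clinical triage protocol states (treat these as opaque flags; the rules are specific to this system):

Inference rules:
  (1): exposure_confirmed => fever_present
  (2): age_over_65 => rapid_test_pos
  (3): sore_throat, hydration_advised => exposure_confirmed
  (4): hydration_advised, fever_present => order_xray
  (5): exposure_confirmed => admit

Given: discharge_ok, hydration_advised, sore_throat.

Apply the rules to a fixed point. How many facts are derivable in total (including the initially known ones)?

Round 1 — (3), derive exposure_confirmed.
Round 2 — (1), (5), derive fever_present, admit.
Round 3 — (4), derive order_xray.
Closure: {admit, discharge_ok, exposure_confirmed, fever_present, hydration_advised, order_xray, sore_throat} — 7 facts.

7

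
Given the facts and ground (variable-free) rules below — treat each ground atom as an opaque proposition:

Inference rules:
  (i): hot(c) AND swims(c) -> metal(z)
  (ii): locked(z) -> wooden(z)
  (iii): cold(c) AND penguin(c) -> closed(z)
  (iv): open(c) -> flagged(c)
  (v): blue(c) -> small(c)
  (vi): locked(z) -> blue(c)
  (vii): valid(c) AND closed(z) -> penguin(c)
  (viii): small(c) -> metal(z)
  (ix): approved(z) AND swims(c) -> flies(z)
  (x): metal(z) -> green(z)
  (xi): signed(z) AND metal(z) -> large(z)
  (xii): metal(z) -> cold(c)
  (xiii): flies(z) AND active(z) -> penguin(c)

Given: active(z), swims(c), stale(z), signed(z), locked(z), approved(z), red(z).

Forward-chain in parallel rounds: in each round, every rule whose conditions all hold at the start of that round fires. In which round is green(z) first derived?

Round 1 fires (ii), (vi), (ix), giving wooden(z), blue(c), flies(z).
Round 2 fires (v), (xiii), giving small(c), penguin(c).
Round 3 fires (viii), giving metal(z).
Round 4 fires (x), (xi), (xii), giving green(z), large(z), cold(c).
green(z) first appears in round 4.

4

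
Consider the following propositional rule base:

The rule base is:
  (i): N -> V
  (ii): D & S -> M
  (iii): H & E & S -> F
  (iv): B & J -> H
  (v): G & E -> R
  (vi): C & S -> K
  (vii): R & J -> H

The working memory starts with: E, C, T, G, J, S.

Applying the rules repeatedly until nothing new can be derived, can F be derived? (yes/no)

yes

Round 1: (v) [G & E -> R]; (vi) [C & S -> K]. New: R, K.
Round 2: (vii) [R & J -> H]. New: H.
Round 3: (iii) [H & E & S -> F]. New: F.
F appears in round 3, so it is derivable.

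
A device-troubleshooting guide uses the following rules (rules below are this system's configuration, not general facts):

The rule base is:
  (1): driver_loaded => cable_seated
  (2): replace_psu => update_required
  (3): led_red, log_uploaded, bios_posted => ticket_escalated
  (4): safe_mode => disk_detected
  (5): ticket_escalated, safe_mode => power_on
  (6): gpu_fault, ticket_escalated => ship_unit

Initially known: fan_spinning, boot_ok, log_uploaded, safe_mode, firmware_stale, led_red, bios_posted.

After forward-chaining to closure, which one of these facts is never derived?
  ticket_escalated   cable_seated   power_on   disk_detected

cable_seated

Round 1: (3) [led_red, log_uploaded, bios_posted => ticket_escalated]; (4) [safe_mode => disk_detected]. New: ticket_escalated, disk_detected.
Round 2: (5) [ticket_escalated, safe_mode => power_on]. New: power_on.
Derived: disk_detected (round 1), ticket_escalated (round 1), power_on (round 2). cable_seated never appears in any round.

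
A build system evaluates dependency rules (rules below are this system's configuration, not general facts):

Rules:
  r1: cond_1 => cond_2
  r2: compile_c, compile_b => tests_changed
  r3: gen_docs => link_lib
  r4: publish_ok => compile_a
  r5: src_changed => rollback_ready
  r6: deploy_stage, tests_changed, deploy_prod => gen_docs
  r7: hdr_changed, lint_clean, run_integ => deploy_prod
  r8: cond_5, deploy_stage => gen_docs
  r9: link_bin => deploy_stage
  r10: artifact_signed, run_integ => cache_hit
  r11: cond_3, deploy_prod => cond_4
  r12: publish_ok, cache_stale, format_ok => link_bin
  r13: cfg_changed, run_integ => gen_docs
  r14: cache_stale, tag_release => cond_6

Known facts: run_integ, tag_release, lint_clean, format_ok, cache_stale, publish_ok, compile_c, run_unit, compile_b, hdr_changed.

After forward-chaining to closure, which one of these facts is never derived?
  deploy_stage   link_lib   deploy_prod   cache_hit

Round 1: r2 [compile_c, compile_b => tests_changed]; r4 [publish_ok => compile_a]; r7 [hdr_changed, lint_clean, run_integ => deploy_prod]; r12 [publish_ok, cache_stale, format_ok => link_bin]; r14 [cache_stale, tag_release => cond_6]. New: tests_changed, compile_a, deploy_prod, link_bin, cond_6.
Round 2: r9 [link_bin => deploy_stage]. New: deploy_stage.
Round 3: r6 [deploy_stage, tests_changed, deploy_prod => gen_docs]. New: gen_docs.
Round 4: r3 [gen_docs => link_lib]. New: link_lib.
Derived: link_lib (round 4), deploy_stage (round 2), deploy_prod (round 1). cache_hit never appears in any round.

cache_hit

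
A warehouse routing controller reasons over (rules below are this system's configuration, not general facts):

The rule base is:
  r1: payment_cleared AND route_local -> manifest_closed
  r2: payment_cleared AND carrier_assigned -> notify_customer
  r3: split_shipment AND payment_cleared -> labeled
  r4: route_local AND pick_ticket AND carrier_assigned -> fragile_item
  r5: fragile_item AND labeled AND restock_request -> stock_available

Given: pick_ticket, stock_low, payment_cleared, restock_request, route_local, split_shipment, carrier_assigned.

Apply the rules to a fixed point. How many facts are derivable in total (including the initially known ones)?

[1] r1 [payment_cleared AND route_local -> manifest_closed]; r2 [payment_cleared AND carrier_assigned -> notify_customer]; r3 [split_shipment AND payment_cleared -> labeled]; r4 [route_local AND pick_ticket AND carrier_assigned -> fragile_item]. ⇒ new: manifest_closed, notify_customer, labeled, fragile_item.
[2] r5 [fragile_item AND labeled AND restock_request -> stock_available]. ⇒ new: stock_available.
Closure: {carrier_assigned, fragile_item, labeled, manifest_closed, notify_customer, payment_cleared, pick_ticket, restock_request, route_local, split_shipment, stock_available, stock_low} — 12 facts.

12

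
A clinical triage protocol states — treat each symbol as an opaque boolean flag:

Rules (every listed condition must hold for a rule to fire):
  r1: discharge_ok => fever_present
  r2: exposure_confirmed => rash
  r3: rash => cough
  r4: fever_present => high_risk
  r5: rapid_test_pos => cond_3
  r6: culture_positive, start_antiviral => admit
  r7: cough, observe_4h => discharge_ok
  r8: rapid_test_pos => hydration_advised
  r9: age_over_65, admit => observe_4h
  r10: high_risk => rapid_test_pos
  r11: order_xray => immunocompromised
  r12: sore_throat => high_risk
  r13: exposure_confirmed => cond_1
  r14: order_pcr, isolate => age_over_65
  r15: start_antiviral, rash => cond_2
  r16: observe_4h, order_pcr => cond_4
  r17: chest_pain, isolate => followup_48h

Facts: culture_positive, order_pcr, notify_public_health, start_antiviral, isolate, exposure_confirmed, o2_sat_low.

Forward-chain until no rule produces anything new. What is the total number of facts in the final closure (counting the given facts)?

Round 1: r2 [exposure_confirmed => rash]; r6 [culture_positive, start_antiviral => admit]; r13 [exposure_confirmed => cond_1]; r14 [order_pcr, isolate => age_over_65]. Adds rash, admit, cond_1, age_over_65.
Round 2: r3 [rash => cough]; r9 [age_over_65, admit => observe_4h]; r15 [start_antiviral, rash => cond_2]. Adds cough, observe_4h, cond_2.
Round 3: r7 [cough, observe_4h => discharge_ok]; r16 [observe_4h, order_pcr => cond_4]. Adds discharge_ok, cond_4.
Round 4: r1 [discharge_ok => fever_present]. Adds fever_present.
Round 5: r4 [fever_present => high_risk]. Adds high_risk.
Round 6: r10 [high_risk => rapid_test_pos]. Adds rapid_test_pos.
Round 7: r5 [rapid_test_pos => cond_3]; r8 [rapid_test_pos => hydration_advised]. Adds cond_3, hydration_advised.
Closure: {admit, age_over_65, cond_1, cond_2, cond_3, cond_4, cough, culture_positive, discharge_ok, exposure_confirmed, fever_present, high_risk, hydration_advised, isolate, notify_public_health, o2_sat_low, observe_4h, order_pcr, rapid_test_pos, rash, start_antiviral} — 21 facts.

21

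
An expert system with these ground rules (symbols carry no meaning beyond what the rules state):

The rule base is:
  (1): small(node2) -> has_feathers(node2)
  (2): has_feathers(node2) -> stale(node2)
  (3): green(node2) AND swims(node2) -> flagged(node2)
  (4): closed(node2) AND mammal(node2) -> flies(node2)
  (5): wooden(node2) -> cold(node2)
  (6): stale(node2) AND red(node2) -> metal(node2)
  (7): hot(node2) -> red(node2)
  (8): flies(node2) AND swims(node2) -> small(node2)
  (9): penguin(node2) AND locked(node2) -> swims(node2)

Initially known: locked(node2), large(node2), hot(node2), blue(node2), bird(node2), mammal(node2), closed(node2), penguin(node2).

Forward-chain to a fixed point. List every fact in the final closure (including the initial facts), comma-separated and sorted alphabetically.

Round 1 fires (4), (7), (9), giving flies(node2), red(node2), swims(node2).
Round 2 fires (8), giving small(node2).
Round 3 fires (1), giving has_feathers(node2).
Round 4 fires (2), giving stale(node2).
Round 5 fires (6), giving metal(node2).

bird(node2), blue(node2), closed(node2), flies(node2), has_feathers(node2), hot(node2), large(node2), locked(node2), mammal(node2), metal(node2), penguin(node2), red(node2), small(node2), stale(node2), swims(node2)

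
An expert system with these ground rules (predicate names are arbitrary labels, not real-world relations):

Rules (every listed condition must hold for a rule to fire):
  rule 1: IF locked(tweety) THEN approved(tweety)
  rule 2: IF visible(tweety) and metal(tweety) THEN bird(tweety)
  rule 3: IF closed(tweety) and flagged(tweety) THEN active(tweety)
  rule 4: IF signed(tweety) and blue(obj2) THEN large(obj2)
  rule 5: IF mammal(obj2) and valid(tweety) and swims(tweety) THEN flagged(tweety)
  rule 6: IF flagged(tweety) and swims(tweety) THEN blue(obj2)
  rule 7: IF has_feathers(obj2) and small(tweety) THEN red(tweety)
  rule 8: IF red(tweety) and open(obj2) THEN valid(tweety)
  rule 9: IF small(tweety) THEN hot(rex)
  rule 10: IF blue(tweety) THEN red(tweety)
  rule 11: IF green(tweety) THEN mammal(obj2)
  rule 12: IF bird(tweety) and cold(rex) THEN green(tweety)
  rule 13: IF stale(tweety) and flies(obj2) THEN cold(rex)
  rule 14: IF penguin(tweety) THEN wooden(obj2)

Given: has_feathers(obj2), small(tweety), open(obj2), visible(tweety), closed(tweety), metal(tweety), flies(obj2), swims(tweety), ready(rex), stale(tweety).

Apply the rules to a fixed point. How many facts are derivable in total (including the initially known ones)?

Round 1 — rule 2, rule 7, rule 9, rule 13, derive bird(tweety), red(tweety), hot(rex), cold(rex).
Round 2 — rule 8, rule 12, derive valid(tweety), green(tweety).
Round 3 — rule 11, derive mammal(obj2).
Round 4 — rule 5, derive flagged(tweety).
Round 5 — rule 3, rule 6, derive active(tweety), blue(obj2).
Closure: {active(tweety), bird(tweety), blue(obj2), closed(tweety), cold(rex), flagged(tweety), flies(obj2), green(tweety), has_feathers(obj2), hot(rex), mammal(obj2), metal(tweety), open(obj2), ready(rex), red(tweety), small(tweety), stale(tweety), swims(tweety), valid(tweety), visible(tweety)} — 20 facts.

20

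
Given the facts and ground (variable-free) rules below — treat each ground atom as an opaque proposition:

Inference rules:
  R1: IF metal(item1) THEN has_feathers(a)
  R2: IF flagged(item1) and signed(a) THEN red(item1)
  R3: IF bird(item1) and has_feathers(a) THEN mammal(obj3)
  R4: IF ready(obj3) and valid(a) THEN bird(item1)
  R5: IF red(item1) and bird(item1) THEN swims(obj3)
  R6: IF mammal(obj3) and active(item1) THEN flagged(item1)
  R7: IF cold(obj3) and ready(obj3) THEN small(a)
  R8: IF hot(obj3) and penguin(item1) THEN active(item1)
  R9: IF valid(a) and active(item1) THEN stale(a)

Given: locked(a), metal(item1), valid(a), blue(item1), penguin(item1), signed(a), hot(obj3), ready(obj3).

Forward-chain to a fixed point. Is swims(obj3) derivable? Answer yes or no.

yes

Round 1: R1 [IF metal(item1) THEN has_feathers(a)]; R4 [IF ready(obj3) and valid(a) THEN bird(item1)]; R8 [IF hot(obj3) and penguin(item1) THEN active(item1)]. New: has_feathers(a), bird(item1), active(item1).
Round 2: R3 [IF bird(item1) and has_feathers(a) THEN mammal(obj3)]; R9 [IF valid(a) and active(item1) THEN stale(a)]. New: mammal(obj3), stale(a).
Round 3: R6 [IF mammal(obj3) and active(item1) THEN flagged(item1)]. New: flagged(item1).
Round 4: R2 [IF flagged(item1) and signed(a) THEN red(item1)]. New: red(item1).
Round 5: R5 [IF red(item1) and bird(item1) THEN swims(obj3)]. New: swims(obj3).
swims(obj3) appears in round 5, so it is derivable.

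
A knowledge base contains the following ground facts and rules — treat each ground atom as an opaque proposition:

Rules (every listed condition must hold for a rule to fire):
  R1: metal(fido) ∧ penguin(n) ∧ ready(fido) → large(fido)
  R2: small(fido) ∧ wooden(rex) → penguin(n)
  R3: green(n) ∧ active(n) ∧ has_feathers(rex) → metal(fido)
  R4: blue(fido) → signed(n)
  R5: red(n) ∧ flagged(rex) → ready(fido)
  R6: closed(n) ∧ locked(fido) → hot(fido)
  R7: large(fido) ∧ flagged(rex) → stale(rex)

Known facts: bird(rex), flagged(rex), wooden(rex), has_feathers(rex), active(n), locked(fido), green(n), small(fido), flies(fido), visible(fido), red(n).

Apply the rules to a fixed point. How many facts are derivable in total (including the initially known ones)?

16

Round 1 — R2, R3, R5, derive penguin(n), metal(fido), ready(fido).
Round 2 — R1, derive large(fido).
Round 3 — R7, derive stale(rex).
Closure: {active(n), bird(rex), flagged(rex), flies(fido), green(n), has_feathers(rex), large(fido), locked(fido), metal(fido), penguin(n), ready(fido), red(n), small(fido), stale(rex), visible(fido), wooden(rex)} — 16 facts.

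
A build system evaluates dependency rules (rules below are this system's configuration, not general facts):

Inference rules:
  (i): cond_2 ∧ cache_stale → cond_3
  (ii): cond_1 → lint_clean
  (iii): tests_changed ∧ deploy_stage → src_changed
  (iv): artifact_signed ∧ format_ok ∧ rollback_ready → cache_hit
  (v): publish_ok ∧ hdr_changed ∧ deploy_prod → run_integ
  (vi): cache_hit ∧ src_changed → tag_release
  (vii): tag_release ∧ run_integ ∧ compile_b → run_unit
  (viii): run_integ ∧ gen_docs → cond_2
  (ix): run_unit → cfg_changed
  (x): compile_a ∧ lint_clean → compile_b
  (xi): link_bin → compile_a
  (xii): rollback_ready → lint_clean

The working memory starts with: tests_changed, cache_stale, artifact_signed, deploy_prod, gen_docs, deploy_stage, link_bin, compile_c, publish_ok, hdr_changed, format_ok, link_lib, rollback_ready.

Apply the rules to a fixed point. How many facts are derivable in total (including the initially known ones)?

Round 1: (iii) [tests_changed ∧ deploy_stage → src_changed]; (iv) [artifact_signed ∧ format_ok ∧ rollback_ready → cache_hit]; (v) [publish_ok ∧ hdr_changed ∧ deploy_prod → run_integ]; (xi) [link_bin → compile_a]; (xii) [rollback_ready → lint_clean]. Adds src_changed, cache_hit, run_integ, compile_a, lint_clean.
Round 2: (vi) [cache_hit ∧ src_changed → tag_release]; (viii) [run_integ ∧ gen_docs → cond_2]; (x) [compile_a ∧ lint_clean → compile_b]. Adds tag_release, cond_2, compile_b.
Round 3: (i) [cond_2 ∧ cache_stale → cond_3]; (vii) [tag_release ∧ run_integ ∧ compile_b → run_unit]. Adds cond_3, run_unit.
Round 4: (ix) [run_unit → cfg_changed]. Adds cfg_changed.
Closure: {artifact_signed, cache_hit, cache_stale, cfg_changed, compile_a, compile_b, compile_c, cond_2, cond_3, deploy_prod, deploy_stage, format_ok, gen_docs, hdr_changed, link_bin, link_lib, lint_clean, publish_ok, rollback_ready, run_integ, run_unit, src_changed, tag_release, tests_changed} — 24 facts.

24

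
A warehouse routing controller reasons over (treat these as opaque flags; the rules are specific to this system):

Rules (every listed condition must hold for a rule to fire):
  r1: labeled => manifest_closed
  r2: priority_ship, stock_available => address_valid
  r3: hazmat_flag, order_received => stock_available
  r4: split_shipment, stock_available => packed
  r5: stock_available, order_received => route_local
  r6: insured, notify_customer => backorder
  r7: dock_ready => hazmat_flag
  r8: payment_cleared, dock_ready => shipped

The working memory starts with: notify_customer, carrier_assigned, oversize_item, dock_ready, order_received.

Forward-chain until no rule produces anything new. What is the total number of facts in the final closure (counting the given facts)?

Round 1 — r7, derive hazmat_flag.
Round 2 — r3, derive stock_available.
Round 3 — r5, derive route_local.
Closure: {carrier_assigned, dock_ready, hazmat_flag, notify_customer, order_received, oversize_item, route_local, stock_available} — 8 facts.

8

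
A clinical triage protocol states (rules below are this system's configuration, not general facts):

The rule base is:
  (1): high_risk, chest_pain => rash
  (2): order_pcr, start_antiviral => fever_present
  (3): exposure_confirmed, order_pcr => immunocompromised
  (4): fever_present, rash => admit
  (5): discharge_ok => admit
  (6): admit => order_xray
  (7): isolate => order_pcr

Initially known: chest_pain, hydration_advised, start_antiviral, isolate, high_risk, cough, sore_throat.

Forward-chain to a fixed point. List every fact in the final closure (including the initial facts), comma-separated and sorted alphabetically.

admit, chest_pain, cough, fever_present, high_risk, hydration_advised, isolate, order_pcr, order_xray, rash, sore_throat, start_antiviral

[1] (1) [high_risk, chest_pain => rash]; (7) [isolate => order_pcr]. ⇒ new: rash, order_pcr.
[2] (2) [order_pcr, start_antiviral => fever_present]. ⇒ new: fever_present.
[3] (4) [fever_present, rash => admit]. ⇒ new: admit.
[4] (6) [admit => order_xray]. ⇒ new: order_xray.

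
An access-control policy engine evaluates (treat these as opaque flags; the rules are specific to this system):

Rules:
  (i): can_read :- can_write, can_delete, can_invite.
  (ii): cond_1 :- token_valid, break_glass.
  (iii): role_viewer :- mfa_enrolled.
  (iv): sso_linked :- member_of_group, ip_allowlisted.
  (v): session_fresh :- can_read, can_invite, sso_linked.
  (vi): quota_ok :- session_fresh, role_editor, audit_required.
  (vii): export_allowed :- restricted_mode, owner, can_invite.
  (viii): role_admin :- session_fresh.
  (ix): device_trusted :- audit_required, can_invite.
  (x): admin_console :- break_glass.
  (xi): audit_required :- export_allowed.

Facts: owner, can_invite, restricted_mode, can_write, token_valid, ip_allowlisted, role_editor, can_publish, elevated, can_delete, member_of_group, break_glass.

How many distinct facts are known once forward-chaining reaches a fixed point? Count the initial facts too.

Round 1 fires (i), (ii), (iv), (vii), (x), giving can_read, cond_1, sso_linked, export_allowed, admin_console.
Round 2 fires (v), (xi), giving session_fresh, audit_required.
Round 3 fires (vi), (viii), (ix), giving quota_ok, role_admin, device_trusted.
Closure: {admin_console, audit_required, break_glass, can_delete, can_invite, can_publish, can_read, can_write, cond_1, device_trusted, elevated, export_allowed, ip_allowlisted, member_of_group, owner, quota_ok, restricted_mode, role_admin, role_editor, session_fresh, sso_linked, token_valid} — 22 facts.

22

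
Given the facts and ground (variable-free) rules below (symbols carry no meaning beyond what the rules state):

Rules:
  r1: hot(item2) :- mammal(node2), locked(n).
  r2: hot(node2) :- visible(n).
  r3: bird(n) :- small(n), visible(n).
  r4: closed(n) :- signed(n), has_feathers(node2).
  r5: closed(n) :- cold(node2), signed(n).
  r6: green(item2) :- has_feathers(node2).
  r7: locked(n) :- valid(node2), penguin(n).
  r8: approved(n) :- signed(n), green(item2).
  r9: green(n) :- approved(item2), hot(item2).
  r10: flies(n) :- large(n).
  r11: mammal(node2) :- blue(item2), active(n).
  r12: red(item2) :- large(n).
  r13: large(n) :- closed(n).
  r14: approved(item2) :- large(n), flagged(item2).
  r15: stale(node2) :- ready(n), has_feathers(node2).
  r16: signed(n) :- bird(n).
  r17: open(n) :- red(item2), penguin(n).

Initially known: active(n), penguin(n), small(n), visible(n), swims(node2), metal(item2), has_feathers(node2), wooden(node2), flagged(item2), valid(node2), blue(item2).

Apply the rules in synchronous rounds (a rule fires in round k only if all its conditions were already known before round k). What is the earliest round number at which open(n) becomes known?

6

[1] r2 [hot(node2) :- visible(n).]; r3 [bird(n) :- small(n), visible(n).]; r6 [green(item2) :- has_feathers(node2).]; r7 [locked(n) :- valid(node2), penguin(n).]; r11 [mammal(node2) :- blue(item2), active(n).]. ⇒ new: hot(node2), bird(n), green(item2), locked(n), mammal(node2).
[2] r1 [hot(item2) :- mammal(node2), locked(n).]; r16 [signed(n) :- bird(n).]. ⇒ new: hot(item2), signed(n).
[3] r4 [closed(n) :- signed(n), has_feathers(node2).]; r8 [approved(n) :- signed(n), green(item2).]. ⇒ new: closed(n), approved(n).
[4] r13 [large(n) :- closed(n).]. ⇒ new: large(n).
[5] r10 [flies(n) :- large(n).]; r12 [red(item2) :- large(n).]; r14 [approved(item2) :- large(n), flagged(item2).]. ⇒ new: flies(n), red(item2), approved(item2).
[6] r9 [green(n) :- approved(item2), hot(item2).]; r17 [open(n) :- red(item2), penguin(n).]. ⇒ new: green(n), open(n).
open(n) first appears in round 6.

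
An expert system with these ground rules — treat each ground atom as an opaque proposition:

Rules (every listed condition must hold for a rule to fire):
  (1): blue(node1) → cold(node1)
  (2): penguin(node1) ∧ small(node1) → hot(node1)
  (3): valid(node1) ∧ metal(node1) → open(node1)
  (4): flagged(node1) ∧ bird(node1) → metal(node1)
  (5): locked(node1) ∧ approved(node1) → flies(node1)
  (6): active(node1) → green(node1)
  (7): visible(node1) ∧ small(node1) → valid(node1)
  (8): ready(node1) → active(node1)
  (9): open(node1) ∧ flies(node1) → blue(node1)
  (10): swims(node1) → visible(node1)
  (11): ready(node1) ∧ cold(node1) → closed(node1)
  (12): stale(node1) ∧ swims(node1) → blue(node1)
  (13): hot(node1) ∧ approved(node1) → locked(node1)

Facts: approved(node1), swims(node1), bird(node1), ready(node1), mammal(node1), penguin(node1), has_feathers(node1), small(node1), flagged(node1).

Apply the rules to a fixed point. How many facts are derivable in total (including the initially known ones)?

Round 1 — (2), (4), (8), (10), derive hot(node1), metal(node1), active(node1), visible(node1).
Round 2 — (6), (7), (13), derive green(node1), valid(node1), locked(node1).
Round 3 — (3), (5), derive open(node1), flies(node1).
Round 4 — (9), derive blue(node1).
Round 5 — (1), derive cold(node1).
Round 6 — (11), derive closed(node1).
Closure: {active(node1), approved(node1), bird(node1), blue(node1), closed(node1), cold(node1), flagged(node1), flies(node1), green(node1), has_feathers(node1), hot(node1), locked(node1), mammal(node1), metal(node1), open(node1), penguin(node1), ready(node1), small(node1), swims(node1), valid(node1), visible(node1)} — 21 facts.

21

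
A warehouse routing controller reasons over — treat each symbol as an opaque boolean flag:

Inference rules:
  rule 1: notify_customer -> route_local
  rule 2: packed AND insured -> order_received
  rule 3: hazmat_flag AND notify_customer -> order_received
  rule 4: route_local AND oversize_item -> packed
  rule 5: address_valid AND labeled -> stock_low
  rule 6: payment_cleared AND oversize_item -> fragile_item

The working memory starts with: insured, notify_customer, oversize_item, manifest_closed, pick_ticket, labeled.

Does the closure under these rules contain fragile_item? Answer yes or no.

Round 1 — rule 1, derive route_local.
Round 2 — rule 4, derive packed.
Round 3 — rule 2, derive order_received.
Fixed point reached. fragile_item is concluded only by rule 6; rule 6 needs payment_cleared (never derived).

no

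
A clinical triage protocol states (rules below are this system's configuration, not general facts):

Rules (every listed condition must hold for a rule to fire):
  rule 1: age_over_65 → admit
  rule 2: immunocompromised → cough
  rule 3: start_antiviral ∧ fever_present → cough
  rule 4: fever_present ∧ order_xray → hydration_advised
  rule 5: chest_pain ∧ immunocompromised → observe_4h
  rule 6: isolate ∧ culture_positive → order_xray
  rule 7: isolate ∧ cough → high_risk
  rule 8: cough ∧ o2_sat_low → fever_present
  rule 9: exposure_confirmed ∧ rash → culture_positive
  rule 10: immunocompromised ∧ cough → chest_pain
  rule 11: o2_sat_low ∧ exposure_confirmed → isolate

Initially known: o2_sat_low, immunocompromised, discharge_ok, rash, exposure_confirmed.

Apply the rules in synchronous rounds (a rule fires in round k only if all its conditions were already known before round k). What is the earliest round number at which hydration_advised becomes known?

Round 1 fires rule 2, rule 9, rule 11, giving cough, culture_positive, isolate.
Round 2 fires rule 6, rule 7, rule 8, rule 10, giving order_xray, high_risk, fever_present, chest_pain.
Round 3 fires rule 4, rule 5, giving hydration_advised, observe_4h.
hydration_advised first appears in round 3.

3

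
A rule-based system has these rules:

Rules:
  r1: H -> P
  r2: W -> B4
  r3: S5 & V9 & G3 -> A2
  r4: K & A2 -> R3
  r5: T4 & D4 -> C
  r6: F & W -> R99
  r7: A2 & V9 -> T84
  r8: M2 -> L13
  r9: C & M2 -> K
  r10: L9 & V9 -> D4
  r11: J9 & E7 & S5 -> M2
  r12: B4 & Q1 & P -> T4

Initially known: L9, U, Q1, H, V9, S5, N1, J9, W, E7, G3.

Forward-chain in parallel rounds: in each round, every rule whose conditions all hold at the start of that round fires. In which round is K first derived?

Round 1: r1 [H -> P]; r2 [W -> B4]; r3 [S5 & V9 & G3 -> A2]; r10 [L9 & V9 -> D4]; r11 [J9 & E7 & S5 -> M2]. New: P, B4, A2, D4, M2.
Round 2: r7 [A2 & V9 -> T84]; r8 [M2 -> L13]; r12 [B4 & Q1 & P -> T4]. New: T84, L13, T4.
Round 3: r5 [T4 & D4 -> C]. New: C.
Round 4: r9 [C & M2 -> K]. New: K.
K first appears in round 4.

4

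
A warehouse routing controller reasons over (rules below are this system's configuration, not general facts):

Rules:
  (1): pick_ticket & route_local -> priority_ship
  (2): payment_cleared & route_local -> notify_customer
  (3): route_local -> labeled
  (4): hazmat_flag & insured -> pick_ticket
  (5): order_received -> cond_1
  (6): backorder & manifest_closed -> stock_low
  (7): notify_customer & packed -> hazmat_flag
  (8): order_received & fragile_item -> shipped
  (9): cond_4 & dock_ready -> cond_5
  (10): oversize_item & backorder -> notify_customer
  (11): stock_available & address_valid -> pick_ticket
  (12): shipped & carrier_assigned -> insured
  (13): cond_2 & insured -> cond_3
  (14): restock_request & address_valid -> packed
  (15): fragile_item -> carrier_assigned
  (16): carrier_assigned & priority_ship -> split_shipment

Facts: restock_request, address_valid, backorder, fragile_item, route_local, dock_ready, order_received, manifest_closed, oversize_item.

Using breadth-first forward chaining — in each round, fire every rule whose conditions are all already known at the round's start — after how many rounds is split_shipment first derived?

Round 1 fires (3), (5), (6), (8), (10), (14), (15), giving labeled, cond_1, stock_low, shipped, notify_customer, packed, carrier_assigned.
Round 2 fires (7), (12), giving hazmat_flag, insured.
Round 3 fires (4), giving pick_ticket.
Round 4 fires (1), giving priority_ship.
Round 5 fires (16), giving split_shipment.
split_shipment first appears in round 5.

5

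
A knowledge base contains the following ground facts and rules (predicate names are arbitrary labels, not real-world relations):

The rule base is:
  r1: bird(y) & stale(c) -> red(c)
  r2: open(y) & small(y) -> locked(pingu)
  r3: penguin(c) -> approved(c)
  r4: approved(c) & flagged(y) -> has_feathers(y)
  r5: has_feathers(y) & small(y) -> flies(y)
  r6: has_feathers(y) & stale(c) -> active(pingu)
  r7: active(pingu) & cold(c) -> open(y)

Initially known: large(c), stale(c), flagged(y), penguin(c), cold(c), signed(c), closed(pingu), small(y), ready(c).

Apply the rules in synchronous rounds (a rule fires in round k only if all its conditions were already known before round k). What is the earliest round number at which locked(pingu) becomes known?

5

Round 1: r3 [penguin(c) -> approved(c)]. Adds approved(c).
Round 2: r4 [approved(c) & flagged(y) -> has_feathers(y)]. Adds has_feathers(y).
Round 3: r5 [has_feathers(y) & small(y) -> flies(y)]; r6 [has_feathers(y) & stale(c) -> active(pingu)]. Adds flies(y), active(pingu).
Round 4: r7 [active(pingu) & cold(c) -> open(y)]. Adds open(y).
Round 5: r2 [open(y) & small(y) -> locked(pingu)]. Adds locked(pingu).
locked(pingu) first appears in round 5.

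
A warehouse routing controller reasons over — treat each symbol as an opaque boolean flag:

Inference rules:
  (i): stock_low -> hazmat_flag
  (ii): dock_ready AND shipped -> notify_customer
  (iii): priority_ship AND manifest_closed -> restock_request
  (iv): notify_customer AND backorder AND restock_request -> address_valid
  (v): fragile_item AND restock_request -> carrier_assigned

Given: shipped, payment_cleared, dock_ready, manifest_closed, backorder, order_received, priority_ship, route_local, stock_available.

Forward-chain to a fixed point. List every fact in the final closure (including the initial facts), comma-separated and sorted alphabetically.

address_valid, backorder, dock_ready, manifest_closed, notify_customer, order_received, payment_cleared, priority_ship, restock_request, route_local, shipped, stock_available

Round 1 — (ii), (iii), derive notify_customer, restock_request.
Round 2 — (iv), derive address_valid.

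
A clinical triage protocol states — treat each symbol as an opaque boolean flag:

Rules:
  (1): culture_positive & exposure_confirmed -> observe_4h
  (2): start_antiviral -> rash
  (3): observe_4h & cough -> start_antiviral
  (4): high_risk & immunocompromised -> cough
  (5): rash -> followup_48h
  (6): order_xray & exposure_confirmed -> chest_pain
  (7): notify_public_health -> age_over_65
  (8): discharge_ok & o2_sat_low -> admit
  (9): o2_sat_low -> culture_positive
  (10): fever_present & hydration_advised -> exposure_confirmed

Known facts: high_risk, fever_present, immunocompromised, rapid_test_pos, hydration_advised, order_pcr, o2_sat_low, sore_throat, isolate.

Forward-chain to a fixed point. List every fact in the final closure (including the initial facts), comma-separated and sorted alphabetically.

cough, culture_positive, exposure_confirmed, fever_present, followup_48h, high_risk, hydration_advised, immunocompromised, isolate, o2_sat_low, observe_4h, order_pcr, rapid_test_pos, rash, sore_throat, start_antiviral

Round 1: (4) [high_risk & immunocompromised -> cough]; (9) [o2_sat_low -> culture_positive]; (10) [fever_present & hydration_advised -> exposure_confirmed]. New: cough, culture_positive, exposure_confirmed.
Round 2: (1) [culture_positive & exposure_confirmed -> observe_4h]. New: observe_4h.
Round 3: (3) [observe_4h & cough -> start_antiviral]. New: start_antiviral.
Round 4: (2) [start_antiviral -> rash]. New: rash.
Round 5: (5) [rash -> followup_48h]. New: followup_48h.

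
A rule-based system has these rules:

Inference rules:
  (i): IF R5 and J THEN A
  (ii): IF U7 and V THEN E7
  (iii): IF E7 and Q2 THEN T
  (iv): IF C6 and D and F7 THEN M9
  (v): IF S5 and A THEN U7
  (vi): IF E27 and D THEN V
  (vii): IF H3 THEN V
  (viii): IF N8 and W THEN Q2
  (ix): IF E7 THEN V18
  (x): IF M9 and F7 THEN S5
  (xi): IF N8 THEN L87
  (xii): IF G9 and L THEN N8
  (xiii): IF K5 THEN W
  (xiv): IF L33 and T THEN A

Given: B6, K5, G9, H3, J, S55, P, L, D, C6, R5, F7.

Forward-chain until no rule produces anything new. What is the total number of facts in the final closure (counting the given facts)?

24

Round 1: (i) [IF R5 and J THEN A]; (iv) [IF C6 and D and F7 THEN M9]; (vii) [IF H3 THEN V]; (xii) [IF G9 and L THEN N8]; (xiii) [IF K5 THEN W]. New: A, M9, V, N8, W.
Round 2: (viii) [IF N8 and W THEN Q2]; (x) [IF M9 and F7 THEN S5]; (xi) [IF N8 THEN L87]. New: Q2, S5, L87.
Round 3: (v) [IF S5 and A THEN U7]. New: U7.
Round 4: (ii) [IF U7 and V THEN E7]. New: E7.
Round 5: (iii) [IF E7 and Q2 THEN T]; (ix) [IF E7 THEN V18]. New: T, V18.
Closure: {A, B6, C6, D, E7, F7, G9, H3, J, K5, L, L87, M9, N8, P, Q2, R5, S5, S55, T, U7, V, V18, W} — 24 facts.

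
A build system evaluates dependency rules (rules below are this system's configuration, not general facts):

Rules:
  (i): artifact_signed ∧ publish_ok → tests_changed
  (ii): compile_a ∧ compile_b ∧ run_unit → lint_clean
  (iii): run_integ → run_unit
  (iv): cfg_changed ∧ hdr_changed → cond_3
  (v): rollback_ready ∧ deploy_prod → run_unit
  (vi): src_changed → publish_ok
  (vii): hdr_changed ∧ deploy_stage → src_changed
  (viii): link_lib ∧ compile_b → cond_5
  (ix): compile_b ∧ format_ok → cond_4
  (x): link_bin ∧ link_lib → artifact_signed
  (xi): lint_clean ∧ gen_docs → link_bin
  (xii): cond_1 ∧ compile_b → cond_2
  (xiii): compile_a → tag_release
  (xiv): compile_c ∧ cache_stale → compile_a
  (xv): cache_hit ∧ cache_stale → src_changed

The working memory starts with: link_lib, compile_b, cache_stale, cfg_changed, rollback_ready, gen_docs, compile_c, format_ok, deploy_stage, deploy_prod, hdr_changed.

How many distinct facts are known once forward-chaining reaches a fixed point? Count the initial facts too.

Round 1: (iv) [cfg_changed ∧ hdr_changed → cond_3]; (v) [rollback_ready ∧ deploy_prod → run_unit]; (vii) [hdr_changed ∧ deploy_stage → src_changed]; (viii) [link_lib ∧ compile_b → cond_5]; (ix) [compile_b ∧ format_ok → cond_4]; (xiv) [compile_c ∧ cache_stale → compile_a]. Adds cond_3, run_unit, src_changed, cond_5, cond_4, compile_a.
Round 2: (ii) [compile_a ∧ compile_b ∧ run_unit → lint_clean]; (vi) [src_changed → publish_ok]; (xiii) [compile_a → tag_release]. Adds lint_clean, publish_ok, tag_release.
Round 3: (xi) [lint_clean ∧ gen_docs → link_bin]. Adds link_bin.
Round 4: (x) [link_bin ∧ link_lib → artifact_signed]. Adds artifact_signed.
Round 5: (i) [artifact_signed ∧ publish_ok → tests_changed]. Adds tests_changed.
Closure: {artifact_signed, cache_stale, cfg_changed, compile_a, compile_b, compile_c, cond_3, cond_4, cond_5, deploy_prod, deploy_stage, format_ok, gen_docs, hdr_changed, link_bin, link_lib, lint_clean, publish_ok, rollback_ready, run_unit, src_changed, tag_release, tests_changed} — 23 facts.

23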